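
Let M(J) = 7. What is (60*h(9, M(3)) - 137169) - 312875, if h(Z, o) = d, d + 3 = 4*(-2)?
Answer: -450704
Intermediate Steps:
d = -11 (d = -3 + 4*(-2) = -3 - 8 = -11)
h(Z, o) = -11
(60*h(9, M(3)) - 137169) - 312875 = (60*(-11) - 137169) - 312875 = (-660 - 137169) - 312875 = -137829 - 312875 = -450704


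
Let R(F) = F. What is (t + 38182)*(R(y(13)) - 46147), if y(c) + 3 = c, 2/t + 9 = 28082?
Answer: -49453479258456/28073 ≈ -1.7616e+9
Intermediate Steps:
t = 2/28073 (t = 2/(-9 + 28082) = 2/28073 ≈ 7.1243e-5)
y(c) = -3 + c
(t + 38182)*(R(y(13)) - 46147) = (2/28073 + 38182)*((-3 + 13) - 46147) = 1071883288*(10 - 46147)/28073 = (1071883288/28073)*(-46137) = -49453479258456/28073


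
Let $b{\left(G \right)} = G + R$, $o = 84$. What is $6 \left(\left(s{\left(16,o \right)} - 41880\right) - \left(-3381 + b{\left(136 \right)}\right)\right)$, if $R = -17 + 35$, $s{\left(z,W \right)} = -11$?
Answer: $-231984$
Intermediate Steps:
$R = 18$
$b{\left(G \right)} = 18 + G$ ($b{\left(G \right)} = G + 18 = 18 + G$)
$6 \left(\left(s{\left(16,o \right)} - 41880\right) - \left(-3381 + b{\left(136 \right)}\right)\right) = 6 \left(\left(-11 - 41880\right) + \left(3381 - \left(18 + 136\right)\right)\right) = 6 \left(-41891 + \left(3381 - 154\right)\right) = 6 \left(-41891 + 3227\right) = 6 \left(-38664\right) = -231984$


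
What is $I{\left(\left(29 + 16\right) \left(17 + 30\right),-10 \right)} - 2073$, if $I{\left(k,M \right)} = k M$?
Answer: $-23223$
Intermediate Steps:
$I{\left(k,M \right)} = M k$
$I{\left(\left(29 + 16\right) \left(17 + 30\right),-10 \right)} - 2073 = - 10 \left(29 + 16\right) \left(17 + 30\right) - 2073 = - 10 \cdot 45 \cdot 47 - 2073 = \left(-10\right) 2115 - 2073 = -21150 - 2073 = -23223$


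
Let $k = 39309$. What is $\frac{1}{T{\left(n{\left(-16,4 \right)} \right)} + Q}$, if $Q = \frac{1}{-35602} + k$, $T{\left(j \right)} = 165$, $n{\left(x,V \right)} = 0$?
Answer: $\frac{35602}{1405353347} \approx 2.5333 \cdot 10^{-5}$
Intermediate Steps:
$Q = \frac{1399479017}{35602}$ ($Q = \frac{1}{-35602} + 39309 = - \frac{1}{35602} + 39309 = \frac{1399479017}{35602} \approx 39309.0$)
$\frac{1}{T{\left(n{\left(-16,4 \right)} \right)} + Q} = \frac{1}{165 + \frac{1399479017}{35602}} = \frac{1}{\frac{1405353347}{35602}} = \frac{35602}{1405353347}$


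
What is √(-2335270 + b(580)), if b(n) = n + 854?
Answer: 2*I*√583459 ≈ 1527.7*I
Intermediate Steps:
b(n) = 854 + n
√(-2335270 + b(580)) = √(-2335270 + (854 + 580)) = √(-2335270 + 1434) = √(-2333836) = 2*I*√583459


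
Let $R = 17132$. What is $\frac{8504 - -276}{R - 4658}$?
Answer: $\frac{4390}{6237} \approx 0.70386$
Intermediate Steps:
$\frac{8504 - -276}{R - 4658} = \frac{8504 - -276}{17132 - 4658} = \frac{8504 + 276}{12474} = 8780 \cdot \frac{1}{12474} = \frac{4390}{6237}$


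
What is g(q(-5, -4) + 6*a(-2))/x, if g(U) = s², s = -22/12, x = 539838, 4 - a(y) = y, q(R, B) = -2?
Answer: 121/19434168 ≈ 6.2261e-6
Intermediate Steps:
a(y) = 4 - y
s = -11/6 (s = -22*1/12 = -11/6 ≈ -1.8333)
g(U) = 121/36 (g(U) = (-11/6)² = 121/36)
g(q(-5, -4) + 6*a(-2))/x = (121/36)/539838 = (121/36)*(1/539838) = 121/19434168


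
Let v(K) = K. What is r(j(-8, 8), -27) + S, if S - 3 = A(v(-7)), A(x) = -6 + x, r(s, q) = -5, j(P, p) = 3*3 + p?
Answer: -15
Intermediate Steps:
j(P, p) = 9 + p
S = -10 (S = 3 + (-6 - 7) = 3 - 13 = -10)
r(j(-8, 8), -27) + S = -5 - 10 = -15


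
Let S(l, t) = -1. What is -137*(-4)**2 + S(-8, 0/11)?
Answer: -2193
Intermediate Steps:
-137*(-4)**2 + S(-8, 0/11) = -137*(-4)**2 - 1 = -137*16 - 1 = -2192 - 1 = -2193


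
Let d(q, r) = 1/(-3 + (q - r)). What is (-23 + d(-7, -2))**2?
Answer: 34225/64 ≈ 534.77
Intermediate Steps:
d(q, r) = 1/(-3 + q - r)
(-23 + d(-7, -2))**2 = (-23 + 1/(-3 - 7 - 1*(-2)))**2 = (-23 + 1/(-3 - 7 + 2))**2 = (-23 + 1/(-8))**2 = (-23 - 1/8)**2 = (-185/8)**2 = 34225/64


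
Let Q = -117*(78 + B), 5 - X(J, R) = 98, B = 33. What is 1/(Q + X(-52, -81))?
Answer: -1/13080 ≈ -7.6453e-5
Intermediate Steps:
X(J, R) = -93 (X(J, R) = 5 - 1*98 = 5 - 98 = -93)
Q = -12987 (Q = -117*(78 + 33) = -117*111 = -12987)
1/(Q + X(-52, -81)) = 1/(-12987 - 93) = 1/(-13080) = -1/13080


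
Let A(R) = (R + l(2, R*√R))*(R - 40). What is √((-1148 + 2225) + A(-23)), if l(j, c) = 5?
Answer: √2211 ≈ 47.021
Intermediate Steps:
A(R) = (-40 + R)*(5 + R) (A(R) = (R + 5)*(R - 40) = (5 + R)*(-40 + R) = (-40 + R)*(5 + R))
√((-1148 + 2225) + A(-23)) = √((-1148 + 2225) + (-200 + (-23)² - 35*(-23))) = √(1077 + (-200 + 529 + 805)) = √(1077 + 1134) = √2211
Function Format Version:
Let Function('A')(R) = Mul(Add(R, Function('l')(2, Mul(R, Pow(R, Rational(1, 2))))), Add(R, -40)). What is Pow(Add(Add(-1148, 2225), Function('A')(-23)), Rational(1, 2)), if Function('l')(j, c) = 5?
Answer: Pow(2211, Rational(1, 2)) ≈ 47.021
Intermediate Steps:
Function('A')(R) = Mul(Add(-40, R), Add(5, R)) (Function('A')(R) = Mul(Add(R, 5), Add(R, -40)) = Mul(Add(5, R), Add(-40, R)) = Mul(Add(-40, R), Add(5, R)))
Pow(Add(Add(-1148, 2225), Function('A')(-23)), Rational(1, 2)) = Pow(Add(Add(-1148, 2225), Add(-200, Pow(-23, 2), Mul(-35, -23))), Rational(1, 2)) = Pow(Add(1077, Add(-200, 529, 805)), Rational(1, 2)) = Pow(Add(1077, 1134), Rational(1, 2)) = Pow(2211, Rational(1, 2))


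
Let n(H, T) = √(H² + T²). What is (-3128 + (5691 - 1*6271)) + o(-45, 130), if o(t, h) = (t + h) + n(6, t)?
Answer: -3623 + 3*√229 ≈ -3577.6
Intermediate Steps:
o(t, h) = h + t + √(36 + t²) (o(t, h) = (t + h) + √(6² + t²) = (h + t) + √(36 + t²) = h + t + √(36 + t²))
(-3128 + (5691 - 1*6271)) + o(-45, 130) = (-3128 + (5691 - 1*6271)) + (130 - 45 + √(36 + (-45)²)) = (-3128 + (5691 - 6271)) + (130 - 45 + √(36 + 2025)) = (-3128 - 580) + (130 - 45 + √2061) = -3708 + (130 - 45 + 3*√229) = -3708 + (85 + 3*√229) = -3623 + 3*√229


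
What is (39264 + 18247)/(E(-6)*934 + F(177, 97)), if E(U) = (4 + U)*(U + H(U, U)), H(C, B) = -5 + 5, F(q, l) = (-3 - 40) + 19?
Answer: 57511/11184 ≈ 5.1423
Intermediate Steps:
F(q, l) = -24 (F(q, l) = -43 + 19 = -24)
H(C, B) = 0
E(U) = U*(4 + U) (E(U) = (4 + U)*(U + 0) = (4 + U)*U = U*(4 + U))
(39264 + 18247)/(E(-6)*934 + F(177, 97)) = (39264 + 18247)/(-6*(4 - 6)*934 - 24) = 57511/(-6*(-2)*934 - 24) = 57511/(12*934 - 24) = 57511/(11208 - 24) = 57511/11184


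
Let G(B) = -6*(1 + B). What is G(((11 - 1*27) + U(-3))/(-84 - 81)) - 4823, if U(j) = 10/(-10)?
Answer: -265629/55 ≈ -4829.6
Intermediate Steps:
U(j) = -1 (U(j) = 10*(-⅒) = -1)
G(B) = -6 - 6*B
G(((11 - 1*27) + U(-3))/(-84 - 81)) - 4823 = (-6 - 6*((11 - 1*27) - 1)/(-84 - 81)) - 4823 = (-6 - 6*((11 - 27) - 1)/(-165)) - 4823 = (-6 - 6*(-16 - 1)*(-1)/165) - 4823 = (-6 - (-102)*(-1)/165) - 4823 = (-6 - 6*17/165) - 4823 = (-6 - 34/55) - 4823 = -364/55 - 4823 = -265629/55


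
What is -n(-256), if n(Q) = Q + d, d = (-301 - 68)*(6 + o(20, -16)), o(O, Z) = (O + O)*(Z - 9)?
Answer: -366530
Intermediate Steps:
o(O, Z) = 2*O*(-9 + Z) (o(O, Z) = (2*O)*(-9 + Z) = 2*O*(-9 + Z))
d = 366786 (d = (-301 - 68)*(6 + 2*20*(-9 - 16)) = -369*(6 + 2*20*(-25)) = -369*(6 - 1000) = -369*(-994) = 366786)
n(Q) = 366786 + Q (n(Q) = Q + 366786 = 366786 + Q)
-n(-256) = -(366786 - 256) = -1*366530 = -366530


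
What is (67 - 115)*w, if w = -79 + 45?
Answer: 1632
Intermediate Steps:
w = -34
(67 - 115)*w = (67 - 115)*(-34) = -48*(-34) = 1632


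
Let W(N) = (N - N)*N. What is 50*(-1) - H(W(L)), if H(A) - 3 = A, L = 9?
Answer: -53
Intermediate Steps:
W(N) = 0 (W(N) = 0*N = 0)
H(A) = 3 + A
50*(-1) - H(W(L)) = 50*(-1) - (3 + 0) = -50 - 1*3 = -50 - 3 = -53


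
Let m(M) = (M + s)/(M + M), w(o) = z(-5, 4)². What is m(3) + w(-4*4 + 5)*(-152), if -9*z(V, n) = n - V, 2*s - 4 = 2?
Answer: -151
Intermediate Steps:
s = 3 (s = 2 + (½)*2 = 2 + 1 = 3)
z(V, n) = -n/9 + V/9 (z(V, n) = -(n - V)/9 = -n/9 + V/9)
w(o) = 1 (w(o) = (-⅑*4 + (⅑)*(-5))² = (-4/9 - 5/9)² = (-1)² = 1)
m(M) = (3 + M)/(2*M) (m(M) = (M + 3)/(M + M) = (3 + M)/((2*M)) = (3 + M)*(1/(2*M)) = (3 + M)/(2*M))
m(3) + w(-4*4 + 5)*(-152) = (½)*(3 + 3)/3 + 1*(-152) = (½)*(⅓)*6 - 152 = 1 - 152 = -151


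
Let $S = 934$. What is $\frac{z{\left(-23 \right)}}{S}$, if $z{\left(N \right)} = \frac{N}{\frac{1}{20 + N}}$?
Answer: $\frac{69}{934} \approx 0.073876$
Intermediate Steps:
$z{\left(N \right)} = N \left(20 + N\right)$
$\frac{z{\left(-23 \right)}}{S} = \frac{\left(-23\right) \left(20 - 23\right)}{934} = \left(-23\right) \left(-3\right) \frac{1}{934} = 69 \cdot \frac{1}{934} = \frac{69}{934}$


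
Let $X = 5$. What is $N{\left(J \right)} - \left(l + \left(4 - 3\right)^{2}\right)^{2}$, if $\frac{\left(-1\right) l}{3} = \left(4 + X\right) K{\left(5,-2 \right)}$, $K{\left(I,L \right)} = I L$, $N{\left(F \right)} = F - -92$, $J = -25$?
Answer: $-73374$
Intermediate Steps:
$N{\left(F \right)} = 92 + F$ ($N{\left(F \right)} = F + 92 = 92 + F$)
$l = 270$ ($l = - 3 \left(4 + 5\right) 5 \left(-2\right) = - 3 \cdot 9 \left(-10\right) = \left(-3\right) \left(-90\right) = 270$)
$N{\left(J \right)} - \left(l + \left(4 - 3\right)^{2}\right)^{2} = \left(92 - 25\right) - \left(270 + \left(4 - 3\right)^{2}\right)^{2} = 67 - \left(270 + 1^{2}\right)^{2} = 67 - \left(270 + 1\right)^{2} = 67 - 271^{2} = 67 - 73441 = -73374$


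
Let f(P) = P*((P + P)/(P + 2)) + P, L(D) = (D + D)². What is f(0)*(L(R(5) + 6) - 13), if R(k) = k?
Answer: 0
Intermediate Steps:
L(D) = 4*D² (L(D) = (2*D)² = 4*D²)
f(P) = P + 2*P²/(2 + P) (f(P) = P*((2*P)/(2 + P)) + P = P*(2*P/(2 + P)) + P = 2*P²/(2 + P) + P = P + 2*P²/(2 + P))
f(0)*(L(R(5) + 6) - 13) = (0*(2 + 3*0)/(2 + 0))*(4*(5 + 6)² - 13) = (0*(2 + 0)/2)*(4*11² - 13) = (0*(½)*2)*(4*121 - 13) = 0*(484 - 13) = 0*471 = 0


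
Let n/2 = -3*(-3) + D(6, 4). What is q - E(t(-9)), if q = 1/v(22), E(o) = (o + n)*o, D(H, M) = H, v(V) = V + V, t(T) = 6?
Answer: -9503/44 ≈ -215.98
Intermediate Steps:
v(V) = 2*V
n = 30 (n = 2*(-3*(-3) + 6) = 2*(9 + 6) = 2*15 = 30)
E(o) = o*(30 + o) (E(o) = (o + 30)*o = (30 + o)*o = o*(30 + o))
q = 1/44 (q = 1/(2*22) = 1/44 ≈ 0.022727)
q - E(t(-9)) = 1/44 - 6*(30 + 6) = 1/44 - 6*36 = 1/44 - 1*216 = 1/44 - 216 = -9503/44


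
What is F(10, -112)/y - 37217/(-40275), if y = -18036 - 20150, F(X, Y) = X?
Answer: 710382806/768970575 ≈ 0.92381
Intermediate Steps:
y = -38186
F(10, -112)/y - 37217/(-40275) = 10/(-38186) - 37217/(-40275) = 10*(-1/38186) - 37217*(-1/40275) = -5/19093 + 37217/40275 = 710382806/768970575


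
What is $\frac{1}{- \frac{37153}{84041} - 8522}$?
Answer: $- \frac{84041}{716234555} \approx -0.00011734$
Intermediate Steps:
$\frac{1}{- \frac{37153}{84041} - 8522} = \frac{1}{- \frac{716234555}{84041}} = - \frac{84041}{716234555}$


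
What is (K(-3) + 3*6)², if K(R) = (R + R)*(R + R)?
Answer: 2916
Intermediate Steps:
K(R) = 4*R² (K(R) = (2*R)*(2*R) = 4*R²)
(K(-3) + 3*6)² = (4*(-3)² + 3*6)² = (4*9 + 18)² = (36 + 18)² = 54² = 2916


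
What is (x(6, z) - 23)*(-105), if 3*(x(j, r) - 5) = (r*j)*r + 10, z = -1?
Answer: 1330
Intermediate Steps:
x(j, r) = 25/3 + j*r²/3 (x(j, r) = 5 + ((r*j)*r + 10)/3 = 5 + ((j*r)*r + 10)/3 = 5 + (j*r² + 10)/3 = 5 + (10 + j*r²)/3 = 5 + (10/3 + j*r²/3) = 25/3 + j*r²/3)
(x(6, z) - 23)*(-105) = ((25/3 + (⅓)*6*(-1)²) - 23)*(-105) = ((25/3 + (⅓)*6*1) - 23)*(-105) = ((25/3 + 2) - 23)*(-105) = (31/3 - 23)*(-105) = -38/3*(-105) = 1330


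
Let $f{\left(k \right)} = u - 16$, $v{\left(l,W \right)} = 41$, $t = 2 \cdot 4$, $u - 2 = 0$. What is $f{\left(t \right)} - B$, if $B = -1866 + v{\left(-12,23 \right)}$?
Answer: $1811$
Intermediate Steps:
$u = 2$ ($u = 2 + 0 = 2$)
$t = 8$
$f{\left(k \right)} = -14$ ($f{\left(k \right)} = 2 - 16 = -14$)
$B = -1825$ ($B = -1866 + 41 = -1825$)
$f{\left(t \right)} - B = -14 - -1825 = -14 + 1825 = 1811$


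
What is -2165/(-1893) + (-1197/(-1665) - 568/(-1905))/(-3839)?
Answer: 195231929566/170743498365 ≈ 1.1434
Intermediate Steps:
-2165/(-1893) + (-1197/(-1665) - 568/(-1905))/(-3839) = -2165*(-1/1893) + (-1197*(-1/1665) - 568*(-1/1905))*(-1/3839) = 2165/1893 + (133/185 + 568/1905)*(-1/3839) = 2165/1893 + (71689/70485)*(-1/3839) = 2165/1893 - 71689/270591915 = 195231929566/170743498365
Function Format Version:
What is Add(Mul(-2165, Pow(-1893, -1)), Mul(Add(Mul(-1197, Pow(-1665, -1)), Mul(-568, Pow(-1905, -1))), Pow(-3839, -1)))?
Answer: Rational(195231929566, 170743498365) ≈ 1.1434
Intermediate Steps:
Add(Mul(-2165, Pow(-1893, -1)), Mul(Add(Mul(-1197, Pow(-1665, -1)), Mul(-568, Pow(-1905, -1))), Pow(-3839, -1))) = Add(Mul(-2165, Rational(-1, 1893)), Mul(Add(Mul(-1197, Rational(-1, 1665)), Mul(-568, Rational(-1, 1905))), Rational(-1, 3839))) = Add(Rational(2165, 1893), Mul(Add(Rational(133, 185), Rational(568, 1905)), Rational(-1, 3839))) = Add(Rational(2165, 1893), Mul(Rational(71689, 70485), Rational(-1, 3839))) = Add(Rational(2165, 1893), Rational(-71689, 270591915)) = Rational(195231929566, 170743498365)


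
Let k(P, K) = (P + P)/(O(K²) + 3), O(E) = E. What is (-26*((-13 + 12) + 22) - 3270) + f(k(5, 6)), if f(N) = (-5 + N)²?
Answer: -5769911/1521 ≈ -3793.5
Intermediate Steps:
k(P, K) = 2*P/(3 + K²) (k(P, K) = (P + P)/(K² + 3) = (2*P)/(3 + K²) = 2*P/(3 + K²))
(-26*((-13 + 12) + 22) - 3270) + f(k(5, 6)) = (-26*((-13 + 12) + 22) - 3270) + (-5 + 2*5/(3 + 6²))² = (-26*(-1 + 22) - 3270) + (-5 + 2*5/(3 + 36))² = (-26*21 - 3270) + (-5 + 2*5/39)² = (-546 - 3270) + (-5 + 2*5*(1/39))² = -3816 + (-5 + 10/39)² = -3816 + (-185/39)² = -3816 + 34225/1521 = -5769911/1521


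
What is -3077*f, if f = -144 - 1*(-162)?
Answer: -55386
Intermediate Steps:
f = 18 (f = -144 + 162 = 18)
-3077*f = -3077*18 = -55386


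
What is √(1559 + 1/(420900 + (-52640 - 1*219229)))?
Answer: √3847306965470/49677 ≈ 39.484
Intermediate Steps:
√(1559 + 1/(420900 + (-52640 - 1*219229))) = √(1559 + 1/(420900 + (-52640 - 219229))) = √(1559 + 1/(420900 - 271869)) = √(1559 + 1/149031) = √(232339330/149031) = √3847306965470/49677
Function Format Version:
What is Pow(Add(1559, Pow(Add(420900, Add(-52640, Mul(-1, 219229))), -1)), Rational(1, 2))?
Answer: Mul(Rational(1, 49677), Pow(3847306965470, Rational(1, 2))) ≈ 39.484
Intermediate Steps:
Pow(Add(1559, Pow(Add(420900, Add(-52640, Mul(-1, 219229))), -1)), Rational(1, 2)) = Pow(Add(1559, Pow(Add(420900, Add(-52640, -219229)), -1)), Rational(1, 2)) = Pow(Add(1559, Pow(Add(420900, -271869), -1)), Rational(1, 2)) = Pow(Add(1559, Pow(149031, -1)), Rational(1, 2)) = Pow(Add(1559, Rational(1, 149031)), Rational(1, 2)) = Pow(Rational(232339330, 149031), Rational(1, 2)) = Mul(Rational(1, 49677), Pow(3847306965470, Rational(1, 2)))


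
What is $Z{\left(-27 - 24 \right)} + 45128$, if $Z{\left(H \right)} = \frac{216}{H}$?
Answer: $\frac{767104}{17} \approx 45124.0$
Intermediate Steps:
$Z{\left(-27 - 24 \right)} + 45128 = \frac{216}{-27 - 24} + 45128 = \frac{216}{-51} + 45128 = 216 \left(- \frac{1}{51}\right) + 45128 = - \frac{72}{17} + 45128 = \frac{767104}{17}$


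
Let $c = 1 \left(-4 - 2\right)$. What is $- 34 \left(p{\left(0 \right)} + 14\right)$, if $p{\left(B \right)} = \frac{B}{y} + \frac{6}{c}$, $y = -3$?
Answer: $-442$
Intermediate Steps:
$c = -6$ ($c = 1 \left(-6\right) = -6$)
$p{\left(B \right)} = -1 - \frac{B}{3}$ ($p{\left(B \right)} = \frac{B}{-3} + \frac{6}{-6} = B \left(- \frac{1}{3}\right) + 6 \left(- \frac{1}{6}\right) = - \frac{B}{3} - 1 = -1 - \frac{B}{3}$)
$- 34 \left(p{\left(0 \right)} + 14\right) = - 34 \left(\left(-1 - 0\right) + 14\right) = - 34 \left(\left(-1 + 0\right) + 14\right) = - 34 \left(-1 + 14\right) = \left(-34\right) 13 = -442$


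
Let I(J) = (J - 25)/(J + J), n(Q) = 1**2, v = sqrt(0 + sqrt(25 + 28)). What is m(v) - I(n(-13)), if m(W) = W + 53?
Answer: 65 + 53**(1/4) ≈ 67.698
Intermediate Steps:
v = 53**(1/4) (v = sqrt(0 + sqrt(53)) = sqrt(sqrt(53)) = 53**(1/4) ≈ 2.6982)
n(Q) = 1
m(W) = 53 + W
I(J) = (-25 + J)/(2*J) (I(J) = (-25 + J)/((2*J)) = (-25 + J)*(1/(2*J)) = (-25 + J)/(2*J))
m(v) - I(n(-13)) = (53 + 53**(1/4)) - (-25 + 1)/(2*1) = (53 + 53**(1/4)) - (-24)/2 = (53 + 53**(1/4)) - 1*(-12) = (53 + 53**(1/4)) + 12 = 65 + 53**(1/4)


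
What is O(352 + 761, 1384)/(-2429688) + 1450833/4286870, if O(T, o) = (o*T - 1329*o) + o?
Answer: 600084070913/1301969574570 ≈ 0.46090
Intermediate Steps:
O(T, o) = -1328*o + T*o (O(T, o) = (T*o - 1329*o) + o = (-1329*o + T*o) + o = -1328*o + T*o)
O(352 + 761, 1384)/(-2429688) + 1450833/4286870 = (1384*(-1328 + (352 + 761)))/(-2429688) + 1450833/4286870 = (1384*(-1328 + 1113))*(-1/2429688) + 1450833*(1/4286870) = (1384*(-215))*(-1/2429688) + 1450833/4286870 = -297560*(-1/2429688) + 1450833/4286870 = 37195/303711 + 1450833/4286870 = 600084070913/1301969574570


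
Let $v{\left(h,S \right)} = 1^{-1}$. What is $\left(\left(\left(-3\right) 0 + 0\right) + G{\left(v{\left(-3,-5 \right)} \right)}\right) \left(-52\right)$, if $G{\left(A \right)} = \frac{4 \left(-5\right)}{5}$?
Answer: $208$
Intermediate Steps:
$v{\left(h,S \right)} = 1$
$G{\left(A \right)} = -4$ ($G{\left(A \right)} = \left(-20\right) \frac{1}{5} = -4$)
$\left(\left(\left(-3\right) 0 + 0\right) + G{\left(v{\left(-3,-5 \right)} \right)}\right) \left(-52\right) = \left(\left(\left(-3\right) 0 + 0\right) - 4\right) \left(-52\right) = \left(\left(0 + 0\right) - 4\right) \left(-52\right) = \left(0 - 4\right) \left(-52\right) = \left(-4\right) \left(-52\right) = 208$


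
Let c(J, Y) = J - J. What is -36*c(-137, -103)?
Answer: 0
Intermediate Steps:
c(J, Y) = 0
-36*c(-137, -103) = -36*0 = 0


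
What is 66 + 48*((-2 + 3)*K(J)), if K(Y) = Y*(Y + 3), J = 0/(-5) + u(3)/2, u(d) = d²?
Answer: 1686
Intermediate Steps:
J = 9/2 (J = 0/(-5) + 3²/2 = 0*(-⅕) + 9*(½) = 0 + 9/2 = 9/2 ≈ 4.5000)
K(Y) = Y*(3 + Y)
66 + 48*((-2 + 3)*K(J)) = 66 + 48*((-2 + 3)*(9*(3 + 9/2)/2)) = 66 + 48*(1*((9/2)*(15/2))) = 66 + 48*(1*(135/4)) = 66 + 48*(135/4) = 66 + 1620 = 1686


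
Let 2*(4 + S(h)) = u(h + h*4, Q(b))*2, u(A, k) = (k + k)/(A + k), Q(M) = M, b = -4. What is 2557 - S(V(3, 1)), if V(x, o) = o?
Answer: 2569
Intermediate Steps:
u(A, k) = 2*k/(A + k) (u(A, k) = (2*k)/(A + k) = 2*k/(A + k))
S(h) = -4 - 8/(-4 + 5*h) (S(h) = -4 + ((2*(-4)/((h + h*4) - 4))*2)/2 = -4 + ((2*(-4)/((h + 4*h) - 4))*2)/2 = -4 + ((2*(-4)/(5*h - 4))*2)/2 = -4 + ((2*(-4)/(-4 + 5*h))*2)/2 = -4 + (-8/(-4 + 5*h)*2)/2 = -4 + (-16/(-4 + 5*h))/2 = -4 - 8/(-4 + 5*h))
2557 - S(V(3, 1)) = 2557 - 4*(2 - 5*1)/(-4 + 5*1) = 2557 - 4*(2 - 5)/(-4 + 5) = 2557 - 4*(-3)/1 = 2557 - 4*(-3) = 2557 - 1*(-12) = 2557 + 12 = 2569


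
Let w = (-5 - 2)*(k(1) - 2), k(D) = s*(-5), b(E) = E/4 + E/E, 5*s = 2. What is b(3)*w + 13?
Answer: 62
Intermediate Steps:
s = ⅖ (s = (⅕)*2 = ⅖ ≈ 0.40000)
b(E) = 1 + E/4 (b(E) = E*(¼) + 1 = E/4 + 1 = 1 + E/4)
k(D) = -2 (k(D) = (⅖)*(-5) = -2)
w = 28 (w = (-5 - 2)*(-2 - 2) = -7*(-4) = 28)
b(3)*w + 13 = (1 + (¼)*3)*28 + 13 = (1 + ¾)*28 + 13 = (7/4)*28 + 13 = 49 + 13 = 62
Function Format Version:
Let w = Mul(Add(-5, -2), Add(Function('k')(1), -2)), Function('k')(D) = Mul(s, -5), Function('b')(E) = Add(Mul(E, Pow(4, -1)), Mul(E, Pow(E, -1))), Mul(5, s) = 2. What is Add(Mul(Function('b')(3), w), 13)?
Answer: 62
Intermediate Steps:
s = Rational(2, 5) (s = Mul(Rational(1, 5), 2) = Rational(2, 5) ≈ 0.40000)
Function('b')(E) = Add(1, Mul(Rational(1, 4), E)) (Function('b')(E) = Add(Mul(E, Rational(1, 4)), 1) = Add(Mul(Rational(1, 4), E), 1) = Add(1, Mul(Rational(1, 4), E)))
Function('k')(D) = -2 (Function('k')(D) = Mul(Rational(2, 5), -5) = -2)
w = 28 (w = Mul(Add(-5, -2), Add(-2, -2)) = Mul(-7, -4) = 28)
Add(Mul(Function('b')(3), w), 13) = Add(Mul(Add(1, Mul(Rational(1, 4), 3)), 28), 13) = Add(Mul(Add(1, Rational(3, 4)), 28), 13) = Add(Mul(Rational(7, 4), 28), 13) = Add(49, 13) = 62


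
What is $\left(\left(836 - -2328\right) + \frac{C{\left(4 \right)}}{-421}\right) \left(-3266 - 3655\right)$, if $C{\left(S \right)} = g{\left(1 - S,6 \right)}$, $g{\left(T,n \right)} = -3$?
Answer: $- \frac{9219097287}{421} \approx -2.1898 \cdot 10^{7}$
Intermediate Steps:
$C{\left(S \right)} = -3$
$\left(\left(836 - -2328\right) + \frac{C{\left(4 \right)}}{-421}\right) \left(-3266 - 3655\right) = \left(\left(836 - -2328\right) - \frac{3}{-421}\right) \left(-3266 - 3655\right) = \left(\left(836 + 2328\right) - - \frac{3}{421}\right) \left(-6921\right) = \left(3164 + \frac{3}{421}\right) \left(-6921\right) = \frac{1332047}{421} \left(-6921\right) = - \frac{9219097287}{421}$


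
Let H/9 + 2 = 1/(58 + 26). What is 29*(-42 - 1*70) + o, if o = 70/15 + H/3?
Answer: -272941/84 ≈ -3249.3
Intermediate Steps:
H = -501/28 (H = -18 + 9/(58 + 26) = -18 + 9/84 = -18 + 9*(1/84) = -18 + 3/28 = -501/28 ≈ -17.893)
o = -109/84 (o = 70/15 - 501/28/3 = 70*(1/15) - 501/28*⅓ = 14/3 - 167/28 = -109/84 ≈ -1.2976)
29*(-42 - 1*70) + o = 29*(-42 - 1*70) - 109/84 = 29*(-42 - 70) - 109/84 = 29*(-112) - 109/84 = -3248 - 109/84 = -272941/84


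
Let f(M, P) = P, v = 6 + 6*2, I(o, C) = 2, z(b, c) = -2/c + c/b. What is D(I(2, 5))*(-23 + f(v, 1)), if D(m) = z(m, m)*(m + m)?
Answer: 0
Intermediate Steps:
v = 18 (v = 6 + 12 = 18)
D(m) = 2*m*(1 - 2/m) (D(m) = (-2/m + m/m)*(m + m) = (-2/m + 1)*(2*m) = (1 - 2/m)*(2*m) = 2*m*(1 - 2/m))
D(I(2, 5))*(-23 + f(v, 1)) = (-4 + 2*2)*(-23 + 1) = (-4 + 4)*(-22) = 0*(-22) = 0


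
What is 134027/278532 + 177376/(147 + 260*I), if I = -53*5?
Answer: -40190133701/19149910596 ≈ -2.0987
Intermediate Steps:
I = -265
134027/278532 + 177376/(147 + 260*I) = 134027/278532 + 177376/(147 + 260*(-265)) = 134027*(1/278532) + 177376/(147 - 68900) = 134027/278532 + 177376/(-68753) = 134027/278532 + 177376*(-1/68753) = 134027/278532 - 177376/68753 = -40190133701/19149910596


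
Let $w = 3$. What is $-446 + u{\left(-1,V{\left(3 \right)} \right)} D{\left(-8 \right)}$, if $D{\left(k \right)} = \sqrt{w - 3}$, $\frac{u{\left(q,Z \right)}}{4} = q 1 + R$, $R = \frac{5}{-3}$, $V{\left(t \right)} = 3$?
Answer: $-446$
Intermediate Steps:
$R = - \frac{5}{3}$ ($R = 5 \left(- \frac{1}{3}\right) = - \frac{5}{3} \approx -1.6667$)
$u{\left(q,Z \right)} = - \frac{20}{3} + 4 q$ ($u{\left(q,Z \right)} = 4 \left(q 1 - \frac{5}{3}\right) = 4 \left(q - \frac{5}{3}\right) = 4 \left(- \frac{5}{3} + q\right) = - \frac{20}{3} + 4 q$)
$D{\left(k \right)} = 0$ ($D{\left(k \right)} = \sqrt{3 - 3} = \sqrt{0} = 0$)
$-446 + u{\left(-1,V{\left(3 \right)} \right)} D{\left(-8 \right)} = -446 + \left(- \frac{20}{3} + 4 \left(-1\right)\right) 0 = -446 + \left(- \frac{20}{3} - 4\right) 0 = -446 - 0 = -446 + 0 = -446$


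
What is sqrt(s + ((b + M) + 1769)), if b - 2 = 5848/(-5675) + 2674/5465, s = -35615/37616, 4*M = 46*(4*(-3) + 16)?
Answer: sqrt(247090707666117062238151)/11666179220 ≈ 42.609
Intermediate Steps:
M = 46 (M = (46*(4*(-3) + 16))/4 = (46*(-12 + 16))/4 = (46*4)/4 = (1/4)*184 = 46)
s = -35615/37616 (s = -35615*1/37616 = -35615/37616 ≈ -0.94680)
b = 9048676/6202775 (b = 2 + (5848/(-5675) + 2674/5465) = 2 + (5848*(-1/5675) + 2674*(1/5465)) = 2 + (-5848/5675 + 2674/5465) = 2 - 3356874/6202775 = 9048676/6202775 ≈ 1.4588)
sqrt(s + ((b + M) + 1769)) = sqrt(-35615/37616 + ((9048676/6202775 + 46) + 1769)) = sqrt(-35615/37616 + (294376326/6202775 + 1769)) = sqrt(-35615/37616 + 11267085301/6202775) = sqrt(423601768850791/233323584400) = sqrt(247090707666117062238151)/11666179220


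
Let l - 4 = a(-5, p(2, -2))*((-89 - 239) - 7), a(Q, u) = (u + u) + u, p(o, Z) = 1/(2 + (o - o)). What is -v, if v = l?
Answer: 997/2 ≈ 498.50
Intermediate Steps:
p(o, Z) = 1/2 (p(o, Z) = 1/(2 + 0) = 1/2)
a(Q, u) = 3*u (a(Q, u) = 2*u + u = 3*u)
l = -997/2 (l = 4 + (3*(1/2))*((-89 - 239) - 7) = 4 + 3*(-328 - 7)/2 = 4 + (3/2)*(-335) = 4 - 1005/2 = -997/2 ≈ -498.50)
v = -997/2 ≈ -498.50
-v = -1*(-997/2) = 997/2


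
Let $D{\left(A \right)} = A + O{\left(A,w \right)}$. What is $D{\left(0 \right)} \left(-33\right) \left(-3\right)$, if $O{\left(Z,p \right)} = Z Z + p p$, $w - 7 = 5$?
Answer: $14256$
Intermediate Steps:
$w = 12$ ($w = 7 + 5 = 12$)
$O{\left(Z,p \right)} = Z^{2} + p^{2}$
$D{\left(A \right)} = 144 + A + A^{2}$ ($D{\left(A \right)} = A + \left(A^{2} + 12^{2}\right) = A + \left(A^{2} + 144\right) = A + \left(144 + A^{2}\right) = 144 + A + A^{2}$)
$D{\left(0 \right)} \left(-33\right) \left(-3\right) = \left(144 + 0 + 0^{2}\right) \left(-33\right) \left(-3\right) = \left(144 + 0 + 0\right) \left(-33\right) \left(-3\right) = 144 \left(-33\right) \left(-3\right) = \left(-4752\right) \left(-3\right) = 14256$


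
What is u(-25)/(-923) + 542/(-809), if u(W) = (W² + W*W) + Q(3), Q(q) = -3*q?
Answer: -1504235/746707 ≈ -2.0145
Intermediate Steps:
u(W) = -9 + 2*W² (u(W) = (W² + W*W) - 3*3 = (W² + W²) - 9 = 2*W² - 9 = -9 + 2*W²)
u(-25)/(-923) + 542/(-809) = (-9 + 2*(-25)²)/(-923) + 542/(-809) = (-9 + 2*625)*(-1/923) + 542*(-1/809) = (-9 + 1250)*(-1/923) - 542/809 = 1241*(-1/923) - 542/809 = -1241/923 - 542/809 = -1504235/746707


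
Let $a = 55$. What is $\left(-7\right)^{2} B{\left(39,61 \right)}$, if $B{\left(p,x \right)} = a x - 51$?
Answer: $161896$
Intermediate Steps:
$B{\left(p,x \right)} = -51 + 55 x$ ($B{\left(p,x \right)} = 55 x - 51 = -51 + 55 x$)
$\left(-7\right)^{2} B{\left(39,61 \right)} = \left(-7\right)^{2} \left(-51 + 55 \cdot 61\right) = 49 \left(-51 + 3355\right) = 49 \cdot 3304 = 161896$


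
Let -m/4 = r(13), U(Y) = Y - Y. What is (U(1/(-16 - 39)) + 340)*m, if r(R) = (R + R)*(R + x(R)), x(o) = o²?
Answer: -6435520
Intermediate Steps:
U(Y) = 0
r(R) = 2*R*(R + R²) (r(R) = (R + R)*(R + R²) = (2*R)*(R + R²) = 2*R*(R + R²))
m = -18928 (m = -8*13²*(1 + 13) = -8*169*14 = -4*4732 = -18928)
(U(1/(-16 - 39)) + 340)*m = (0 + 340)*(-18928) = 340*(-18928) = -6435520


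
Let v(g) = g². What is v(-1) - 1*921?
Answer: -920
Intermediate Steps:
v(-1) - 1*921 = (-1)² - 1*921 = 1 - 921 = -920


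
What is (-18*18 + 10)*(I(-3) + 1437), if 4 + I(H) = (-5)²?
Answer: -457812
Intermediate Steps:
I(H) = 21 (I(H) = -4 + (-5)² = -4 + 25 = 21)
(-18*18 + 10)*(I(-3) + 1437) = (-18*18 + 10)*(21 + 1437) = (-324 + 10)*1458 = -314*1458 = -457812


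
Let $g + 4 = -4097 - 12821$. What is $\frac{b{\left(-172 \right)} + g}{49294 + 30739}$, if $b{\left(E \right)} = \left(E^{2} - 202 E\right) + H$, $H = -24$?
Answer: $\frac{47382}{80033} \approx 0.59203$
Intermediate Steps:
$g = -16922$ ($g = -4 - 16918 = -16922$)
$b{\left(E \right)} = -24 + E^{2} - 202 E$ ($b{\left(E \right)} = \left(E^{2} - 202 E\right) - 24 = -24 + E^{2} - 202 E$)
$\frac{b{\left(-172 \right)} + g}{49294 + 30739} = \frac{\left(-24 + \left(-172\right)^{2} - -34744\right) - 16922}{49294 + 30739} = \frac{\left(-24 + 29584 + 34744\right) - 16922}{80033} = \left(64304 - 16922\right) \frac{1}{80033} = 47382 \cdot \frac{1}{80033} = \frac{47382}{80033}$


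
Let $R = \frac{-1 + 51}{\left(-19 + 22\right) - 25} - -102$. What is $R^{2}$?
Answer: $\frac{1203409}{121} \approx 9945.5$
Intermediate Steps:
$R = \frac{1097}{11}$ ($R = \frac{50}{3 - 25} + 102 = \frac{50}{-22} + 102 = 50 \left(- \frac{1}{22}\right) + 102 = - \frac{25}{11} + 102 = \frac{1097}{11} \approx 99.727$)
$R^{2} = \left(\frac{1097}{11}\right)^{2} = \frac{1203409}{121}$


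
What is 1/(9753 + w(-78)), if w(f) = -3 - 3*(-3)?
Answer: 1/9759 ≈ 0.00010247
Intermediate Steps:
w(f) = 6 (w(f) = -3 + 9 = 6)
1/(9753 + w(-78)) = 1/(9753 + 6) = 1/9759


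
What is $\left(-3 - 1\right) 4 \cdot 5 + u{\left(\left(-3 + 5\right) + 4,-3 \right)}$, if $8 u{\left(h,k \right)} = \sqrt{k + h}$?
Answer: $-80 + \frac{\sqrt{3}}{8} \approx -79.783$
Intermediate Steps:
$u{\left(h,k \right)} = \frac{\sqrt{h + k}}{8}$ ($u{\left(h,k \right)} = \frac{\sqrt{k + h}}{8} = \frac{\sqrt{h + k}}{8}$)
$\left(-3 - 1\right) 4 \cdot 5 + u{\left(\left(-3 + 5\right) + 4,-3 \right)} = \left(-3 - 1\right) 4 \cdot 5 + \frac{\sqrt{\left(\left(-3 + 5\right) + 4\right) - 3}}{8} = \left(-4\right) 4 \cdot 5 + \frac{\sqrt{\left(2 + 4\right) - 3}}{8} = \left(-16\right) 5 + \frac{\sqrt{6 - 3}}{8} = -80 + \frac{\sqrt{3}}{8}$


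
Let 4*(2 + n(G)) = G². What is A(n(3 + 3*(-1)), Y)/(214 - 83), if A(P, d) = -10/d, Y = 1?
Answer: -10/131 ≈ -0.076336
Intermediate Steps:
n(G) = -2 + G²/4
A(n(3 + 3*(-1)), Y)/(214 - 83) = (-10/1)/(214 - 83) = (-10*1)/131 = (1/131)*(-10) = -10/131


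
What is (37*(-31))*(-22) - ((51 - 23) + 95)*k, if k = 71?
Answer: 16501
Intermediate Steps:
(37*(-31))*(-22) - ((51 - 23) + 95)*k = (37*(-31))*(-22) - ((51 - 23) + 95)*71 = -1147*(-22) - (28 + 95)*71 = 25234 - 123*71 = 25234 - 1*8733 = 25234 - 8733 = 16501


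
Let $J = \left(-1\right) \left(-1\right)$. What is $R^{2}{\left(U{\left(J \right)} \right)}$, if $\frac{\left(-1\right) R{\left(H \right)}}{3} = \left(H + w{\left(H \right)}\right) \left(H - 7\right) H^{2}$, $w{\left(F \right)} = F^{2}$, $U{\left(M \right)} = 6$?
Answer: $20575296$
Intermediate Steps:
$J = 1$
$R{\left(H \right)} = - 3 H^{2} \left(-7 + H\right) \left(H + H^{2}\right)$ ($R{\left(H \right)} = - 3 \left(H + H^{2}\right) \left(H - 7\right) H^{2} = - 3 \left(H + H^{2}\right) \left(-7 + H\right) H^{2} = - 3 \left(-7 + H\right) \left(H + H^{2}\right) H^{2} = - 3 H^{2} \left(-7 + H\right) \left(H + H^{2}\right)$)
$R^{2}{\left(U{\left(J \right)} \right)} = \left(3 \cdot 6^{3} \left(7 - 6^{2} + 6 \cdot 6\right)\right)^{2} = \left(3 \cdot 216 \left(7 - 36 + 36\right)\right)^{2} = \left(3 \cdot 216 \cdot 7\right)^{2} = 4536^{2} = 20575296$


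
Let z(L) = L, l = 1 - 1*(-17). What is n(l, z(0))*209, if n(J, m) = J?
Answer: 3762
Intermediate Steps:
l = 18 (l = 1 + 17 = 18)
n(l, z(0))*209 = 18*209 = 3762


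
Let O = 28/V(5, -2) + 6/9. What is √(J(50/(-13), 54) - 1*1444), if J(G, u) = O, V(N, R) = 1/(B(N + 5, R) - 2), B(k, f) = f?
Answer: I*√13998/3 ≈ 39.438*I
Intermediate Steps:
V(N, R) = 1/(-2 + R) (V(N, R) = 1/(R - 2) = 1/(-2 + R))
O = -334/3 (O = 28/(1/(-2 - 2)) + 6/9 = 28/(1/(-4)) + 6*(⅑) = 28/(-¼) + ⅔ = 28*(-4) + ⅔ = -112 + ⅔ = -334/3 ≈ -111.33)
J(G, u) = -334/3
√(J(50/(-13), 54) - 1*1444) = √(-334/3 - 1*1444) = √(-334/3 - 1444) = √(-4666/3) = I*√13998/3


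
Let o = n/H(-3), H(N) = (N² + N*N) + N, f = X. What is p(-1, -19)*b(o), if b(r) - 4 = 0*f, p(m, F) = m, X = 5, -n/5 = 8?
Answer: -4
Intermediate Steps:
n = -40 (n = -5*8 = -40)
f = 5
H(N) = N + 2*N² (H(N) = (N² + N²) + N = 2*N² + N = N + 2*N²)
o = -8/3 (o = -40*(-1/(3*(1 + 2*(-3)))) = -40*(-1/(3*(1 - 6))) = -40/((-3*(-5))) = -40/15 = -40*1/15 = -8/3 ≈ -2.6667)
b(r) = 4 (b(r) = 4 + 0*5 = 4 + 0 = 4)
p(-1, -19)*b(o) = -1*4 = -4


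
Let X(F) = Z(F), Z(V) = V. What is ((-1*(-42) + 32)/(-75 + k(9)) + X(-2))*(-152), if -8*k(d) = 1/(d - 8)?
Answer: 272688/601 ≈ 453.72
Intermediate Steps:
X(F) = F
k(d) = -1/(8*(-8 + d)) (k(d) = -1/(8*(d - 8)) = -1/(8*(-8 + d)))
((-1*(-42) + 32)/(-75 + k(9)) + X(-2))*(-152) = ((-1*(-42) + 32)/(-75 - 1/(-64 + 8*9)) - 2)*(-152) = ((42 + 32)/(-75 - 1/(-64 + 72)) - 2)*(-152) = (74/(-75 - 1/8) - 2)*(-152) = (74/(-75 - 1*⅛) - 2)*(-152) = (74/(-75 - ⅛) - 2)*(-152) = (74/(-601/8) - 2)*(-152) = (74*(-8/601) - 2)*(-152) = (-592/601 - 2)*(-152) = -1794/601*(-152) = 272688/601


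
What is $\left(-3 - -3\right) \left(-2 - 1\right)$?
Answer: $0$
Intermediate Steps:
$\left(-3 - -3\right) \left(-2 - 1\right) = \left(-3 + 3\right) \left(-3\right) = 0 \left(-3\right) = 0$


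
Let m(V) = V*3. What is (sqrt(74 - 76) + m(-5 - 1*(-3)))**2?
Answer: (6 - I*sqrt(2))**2 ≈ 34.0 - 16.971*I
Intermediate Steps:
m(V) = 3*V
(sqrt(74 - 76) + m(-5 - 1*(-3)))**2 = (sqrt(74 - 76) + 3*(-5 - 1*(-3)))**2 = (sqrt(-2) + 3*(-5 + 3))**2 = (I*sqrt(2) + 3*(-2))**2 = (I*sqrt(2) - 6)**2 = (-6 + I*sqrt(2))**2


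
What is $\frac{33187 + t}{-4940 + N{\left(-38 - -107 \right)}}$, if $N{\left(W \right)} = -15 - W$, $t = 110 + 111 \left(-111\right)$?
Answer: $- \frac{1311}{314} \approx -4.1752$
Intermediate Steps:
$t = -12211$ ($t = 110 - 12321 = -12211$)
$\frac{33187 + t}{-4940 + N{\left(-38 - -107 \right)}} = \frac{33187 - 12211}{-4940 - \left(-23 + 107\right)} = \frac{20976}{-4940 - 84} = \frac{20976}{-5024} = 20976 \left(- \frac{1}{5024}\right) = - \frac{1311}{314}$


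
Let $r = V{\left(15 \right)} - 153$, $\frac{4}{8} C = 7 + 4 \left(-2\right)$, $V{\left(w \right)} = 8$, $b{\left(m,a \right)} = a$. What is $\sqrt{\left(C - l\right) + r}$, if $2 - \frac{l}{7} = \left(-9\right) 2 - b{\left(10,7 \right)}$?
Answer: $4 i \sqrt{21} \approx 18.33 i$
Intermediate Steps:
$C = -2$ ($C = 2 \left(7 + 4 \left(-2\right)\right) = 2 \left(7 - 8\right) = 2 \left(-1\right) = -2$)
$r = -145$ ($r = 8 - 153 = -145$)
$l = 189$ ($l = 14 - 7 \left(\left(-9\right) 2 - 7\right) = 14 - 7 \left(-18 - 7\right) = 14 - -175 = 14 + 175 = 189$)
$\sqrt{\left(C - l\right) + r} = \sqrt{\left(-2 - 189\right) - 145} = \sqrt{-191 - 145} = \sqrt{-336} = 4 i \sqrt{21}$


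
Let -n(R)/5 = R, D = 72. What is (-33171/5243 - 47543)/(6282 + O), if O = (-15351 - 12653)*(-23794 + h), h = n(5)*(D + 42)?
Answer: -124650560/1956018745247 ≈ -6.3727e-5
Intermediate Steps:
n(R) = -5*R
h = -2850 (h = (-5*5)*(72 + 42) = -25*114 = -2850)
O = 746138576 (O = (-15351 - 12653)*(-23794 - 2850) = -28004*(-26644) = 746138576)
(-33171/5243 - 47543)/(6282 + O) = (-33171/5243 - 47543)/(6282 + 746138576) = (-33171*1/5243 - 47543)/746144858 = (-33171/5243 - 47543)*(1/746144858) = -249301120/5243*1/746144858 = -124650560/1956018745247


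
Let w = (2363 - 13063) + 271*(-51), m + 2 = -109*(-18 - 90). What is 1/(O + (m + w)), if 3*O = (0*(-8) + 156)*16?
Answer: -1/11919 ≈ -8.3900e-5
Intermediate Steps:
O = 832 (O = ((0*(-8) + 156)*16)/3 = ((0 + 156)*16)/3 = (156*16)/3 = (1/3)*2496 = 832)
m = 11770 (m = -2 - 109*(-18 - 90) = -2 - 109*(-108) = -2 + 11772 = 11770)
w = -24521 (w = -10700 - 13821 = -24521)
1/(O + (m + w)) = 1/(832 + (11770 - 24521)) = 1/(832 - 12751) = 1/(-11919) = -1/11919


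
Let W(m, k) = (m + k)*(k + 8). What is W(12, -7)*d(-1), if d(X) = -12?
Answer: -60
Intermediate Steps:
W(m, k) = (8 + k)*(k + m) (W(m, k) = (k + m)*(8 + k) = (8 + k)*(k + m))
W(12, -7)*d(-1) = ((-7)**2 + 8*(-7) + 8*12 - 7*12)*(-12) = (49 - 56 + 96 - 84)*(-12) = 5*(-12) = -60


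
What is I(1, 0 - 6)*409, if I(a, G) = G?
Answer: -2454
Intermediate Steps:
I(1, 0 - 6)*409 = (0 - 6)*409 = -6*409 = -2454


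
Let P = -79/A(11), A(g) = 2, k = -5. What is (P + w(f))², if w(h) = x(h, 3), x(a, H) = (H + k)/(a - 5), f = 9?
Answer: 1600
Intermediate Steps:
x(a, H) = (-5 + H)/(-5 + a) (x(a, H) = (H - 5)/(a - 5) = (-5 + H)/(-5 + a))
w(h) = -2/(-5 + h) (w(h) = (-5 + 3)/(-5 + h) = -2/(-5 + h))
P = -79/2 ≈ -39.500
(P + w(f))² = (-79/2 - 2/(-5 + 9))² = (-79/2 - 2/4)² = (-79/2 - 2*¼)² = (-79/2 - ½)² = (-40)² = 1600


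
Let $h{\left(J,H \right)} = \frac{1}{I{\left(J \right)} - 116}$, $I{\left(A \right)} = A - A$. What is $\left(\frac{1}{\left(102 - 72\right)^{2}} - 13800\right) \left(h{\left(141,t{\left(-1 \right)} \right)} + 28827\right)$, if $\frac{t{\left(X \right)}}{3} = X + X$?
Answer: $- \frac{41531619676069}{104400} \approx -3.9781 \cdot 10^{8}$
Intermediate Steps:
$I{\left(A \right)} = 0$
$t{\left(X \right)} = 6 X$ ($t{\left(X \right)} = 3 \left(X + X\right) = 3 \cdot 2 X = 6 X$)
$h{\left(J,H \right)} = - \frac{1}{116}$ ($h{\left(J,H \right)} = \frac{1}{0 - 116} = \frac{1}{-116} = - \frac{1}{116}$)
$\left(\frac{1}{\left(102 - 72\right)^{2}} - 13800\right) \left(h{\left(141,t{\left(-1 \right)} \right)} + 28827\right) = \left(\frac{1}{\left(102 - 72\right)^{2}} - 13800\right) \left(- \frac{1}{116} + 28827\right) = \left(\frac{1}{30^{2}} - 13800\right) \frac{3343931}{116} = \left(\frac{1}{900} - 13800\right) \frac{3343931}{116} = \left(- \frac{12419999}{900}\right) \frac{3343931}{116} = - \frac{41531619676069}{104400}$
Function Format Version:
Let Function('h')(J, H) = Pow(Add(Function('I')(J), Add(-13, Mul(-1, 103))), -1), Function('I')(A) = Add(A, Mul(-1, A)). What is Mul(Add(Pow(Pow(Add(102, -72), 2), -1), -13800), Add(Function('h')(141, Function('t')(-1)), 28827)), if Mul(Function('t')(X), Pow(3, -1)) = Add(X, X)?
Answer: Rational(-41531619676069, 104400) ≈ -3.9781e+8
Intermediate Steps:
Function('I')(A) = 0
Function('t')(X) = Mul(6, X) (Function('t')(X) = Mul(3, Add(X, X)) = Mul(3, Mul(2, X)) = Mul(6, X))
Function('h')(J, H) = Rational(-1, 116) (Function('h')(J, H) = Pow(Add(0, Add(-13, Mul(-1, 103))), -1) = Pow(Add(0, Add(-13, -103)), -1) = Pow(Add(0, -116), -1) = Pow(-116, -1) = Rational(-1, 116))
Mul(Add(Pow(Pow(Add(102, -72), 2), -1), -13800), Add(Function('h')(141, Function('t')(-1)), 28827)) = Mul(Add(Pow(Pow(Add(102, -72), 2), -1), -13800), Add(Rational(-1, 116), 28827)) = Mul(Add(Pow(Pow(30, 2), -1), -13800), Rational(3343931, 116)) = Mul(Add(Pow(900, -1), -13800), Rational(3343931, 116)) = Mul(Add(Rational(1, 900), -13800), Rational(3343931, 116)) = Mul(Rational(-12419999, 900), Rational(3343931, 116)) = Rational(-41531619676069, 104400)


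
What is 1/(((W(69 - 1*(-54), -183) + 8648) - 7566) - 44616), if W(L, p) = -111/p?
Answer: -61/2655537 ≈ -2.2971e-5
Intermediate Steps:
1/(((W(69 - 1*(-54), -183) + 8648) - 7566) - 44616) = 1/(((-111/(-183) + 8648) - 7566) - 44616) = 1/(((-111*(-1/183) + 8648) - 7566) - 44616) = 1/(((37/61 + 8648) - 7566) - 44616) = 1/((527565/61 - 7566) - 44616) = 1/(66039/61 - 44616) = 1/(-2655537/61) = -61/2655537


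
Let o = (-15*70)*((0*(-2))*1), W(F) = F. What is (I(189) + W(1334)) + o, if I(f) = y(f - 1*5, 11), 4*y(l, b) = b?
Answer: 5347/4 ≈ 1336.8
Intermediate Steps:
y(l, b) = b/4
I(f) = 11/4 (I(f) = (¼)*11 = 11/4)
o = 0 (o = -0 = -1050*0 = 0)
(I(189) + W(1334)) + o = (11/4 + 1334) + 0 = 5347/4 + 0 = 5347/4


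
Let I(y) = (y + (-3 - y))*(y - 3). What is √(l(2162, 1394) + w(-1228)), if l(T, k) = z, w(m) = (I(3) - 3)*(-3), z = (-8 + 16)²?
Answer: √73 ≈ 8.5440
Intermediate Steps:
I(y) = 9 - 3*y (I(y) = -3*(-3 + y) = 9 - 3*y)
z = 64 (z = 8² = 64)
w(m) = 9 (w(m) = ((9 - 3*3) - 3)*(-3) = ((9 - 9) - 3)*(-3) = (0 - 3)*(-3) = -3*(-3) = 9)
l(T, k) = 64
√(l(2162, 1394) + w(-1228)) = √(64 + 9) = √73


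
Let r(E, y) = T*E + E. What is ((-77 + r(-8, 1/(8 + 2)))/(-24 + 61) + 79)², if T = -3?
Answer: 8191044/1369 ≈ 5983.2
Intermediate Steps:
r(E, y) = -2*E (r(E, y) = -3*E + E = -2*E)
((-77 + r(-8, 1/(8 + 2)))/(-24 + 61) + 79)² = ((-77 - 2*(-8))/(-24 + 61) + 79)² = ((-77 + 16)/37 + 79)² = (-61*1/37 + 79)² = (-61/37 + 79)² = (2862/37)² = 8191044/1369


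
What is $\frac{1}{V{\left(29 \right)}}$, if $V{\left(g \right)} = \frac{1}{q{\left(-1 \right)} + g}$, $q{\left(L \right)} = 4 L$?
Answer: $25$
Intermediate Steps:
$V{\left(g \right)} = \frac{1}{-4 + g}$ ($V{\left(g \right)} = \frac{1}{4 \left(-1\right) + g} = \frac{1}{-4 + g}$)
$\frac{1}{V{\left(29 \right)}} = \frac{1}{\frac{1}{-4 + 29}} = \frac{1}{\frac{1}{25}} = 25$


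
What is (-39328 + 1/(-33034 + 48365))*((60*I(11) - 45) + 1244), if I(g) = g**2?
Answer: -5100248879253/15331 ≈ -3.3268e+8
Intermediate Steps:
(-39328 + 1/(-33034 + 48365))*((60*I(11) - 45) + 1244) = (-39328 + 1/(-33034 + 48365))*((60*11**2 - 45) + 1244) = (-39328 + 1/15331)*((60*121 - 45) + 1244) = (-39328 + 1/15331)*((7260 - 45) + 1244) = -602937567*(7215 + 1244)/15331 = -602937567/15331*8459 = -5100248879253/15331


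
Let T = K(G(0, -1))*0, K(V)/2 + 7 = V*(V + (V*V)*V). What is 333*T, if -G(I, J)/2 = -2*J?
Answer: 0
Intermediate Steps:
G(I, J) = 4*J (G(I, J) = -(-4)*J = 4*J)
K(V) = -14 + 2*V*(V + V**3) (K(V) = -14 + 2*(V*(V + (V*V)*V)) = -14 + 2*(V*(V + V**2*V)) = -14 + 2*(V*(V + V**3)) = -14 + 2*V*(V + V**3))
T = 0 (T = (-14 + 2*(4*(-1))**2 + 2*(4*(-1))**4)*0 = (-14 + 2*(-4)**2 + 2*(-4)**4)*0 = (-14 + 2*16 + 2*256)*0 = (-14 + 32 + 512)*0 = 530*0 = 0)
333*T = 333*0 = 0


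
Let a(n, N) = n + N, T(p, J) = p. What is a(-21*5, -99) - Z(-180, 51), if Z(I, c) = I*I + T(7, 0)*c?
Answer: -32961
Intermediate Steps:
Z(I, c) = I² + 7*c (Z(I, c) = I*I + 7*c = I² + 7*c)
a(n, N) = N + n
a(-21*5, -99) - Z(-180, 51) = (-99 - 21*5) - ((-180)² + 7*51) = (-99 - 105) - (32400 + 357) = -204 - 1*32757 = -204 - 32757 = -32961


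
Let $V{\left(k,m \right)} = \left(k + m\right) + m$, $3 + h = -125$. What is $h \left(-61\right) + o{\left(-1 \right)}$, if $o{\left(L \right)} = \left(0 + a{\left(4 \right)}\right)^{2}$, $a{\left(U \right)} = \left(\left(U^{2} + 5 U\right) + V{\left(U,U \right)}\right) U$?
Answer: $44672$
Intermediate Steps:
$h = -128$ ($h = -3 - 125 = -128$)
$V{\left(k,m \right)} = k + 2 m$
$a{\left(U \right)} = U \left(U^{2} + 8 U\right)$ ($a{\left(U \right)} = \left(\left(U^{2} + 5 U\right) + \left(U + 2 U\right)\right) U = \left(\left(U^{2} + 5 U\right) + 3 U\right) U = \left(U^{2} + 8 U\right) U = U \left(U^{2} + 8 U\right)$)
$o{\left(L \right)} = 36864$ ($o{\left(L \right)} = \left(0 + 4^{2} \left(8 + 4\right)\right)^{2} = \left(0 + 16 \cdot 12\right)^{2} = \left(0 + 192\right)^{2} = 192^{2} = 36864$)
$h \left(-61\right) + o{\left(-1 \right)} = \left(-128\right) \left(-61\right) + 36864 = 7808 + 36864 = 44672$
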